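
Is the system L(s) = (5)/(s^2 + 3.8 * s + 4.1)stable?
Denominator: s^2 + 3.8*s + 4.1. Poles: -1.9 + 0.7j, -1.9 - 0.7j. All Re(p)<0: Yes (stable)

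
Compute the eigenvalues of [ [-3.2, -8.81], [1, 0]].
Eigenvalues solve det(λI - A) = 0.
Characteristic polynomial: λ^2 + 3.2*λ + 8.81 = 0.
Roots: -1.6 + 2.5j, -1.6 - 2.5j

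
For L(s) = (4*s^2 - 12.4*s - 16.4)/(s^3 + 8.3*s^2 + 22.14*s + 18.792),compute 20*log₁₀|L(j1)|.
Substitute s = j*1: L(j1) = -0.854916 + 0.540691j.
|L(j1)| = sqrt(Re² + Im²) = 1.012.
20*log₁₀(1.012) = 0.10 dB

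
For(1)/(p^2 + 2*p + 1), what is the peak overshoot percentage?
Standard form: ωn²/(p²+2ζωn·p+ωn²) → ωn = 1, ζ = 1.
ζ ≥ 1, so the response is non-oscillatory: peak overshoot = 0%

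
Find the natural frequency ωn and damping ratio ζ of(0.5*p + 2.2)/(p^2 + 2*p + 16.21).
Underdamped: complex pole -1 + 3.9j. ωn = |pole| = 4.026, ζ = -Re(pole)/ωn = 0.2484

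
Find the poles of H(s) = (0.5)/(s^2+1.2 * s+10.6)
Set denominator = 0: s^2 + 1.2*s + 10.6 = 0 → Poles: -0.6 + 3.2j, -0.6 - 3.2j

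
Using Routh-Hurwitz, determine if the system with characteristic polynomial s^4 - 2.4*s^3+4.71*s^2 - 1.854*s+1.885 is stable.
Routh array:
s^4: [1, 4.71, 1.885]; s^3: [-2.4, -1.854]; s^2: [3.9375, 1.885]; s^1: [-0.705048]; s^0: [1.885]
First column: [1, -2.4, 3.9375, -0.705048, 1.885]. Sign changes = 4.
No, unstable (4 RHP root(s))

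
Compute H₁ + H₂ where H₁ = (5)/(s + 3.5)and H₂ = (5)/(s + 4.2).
Parallel: H = H₁ + H₂ = (n₁·d₂ + n₂·d₁)/(d₁·d₂).
n₁·d₂ = 5*s + 21. n₂·d₁ = 5*s + 17.5. Sum = 10*s + 38.5. d₁·d₂ = s^2 + 7.7*s + 14.7.
H(s) = (10*s + 38.5)/(s^2 + 7.7*s + 14.7)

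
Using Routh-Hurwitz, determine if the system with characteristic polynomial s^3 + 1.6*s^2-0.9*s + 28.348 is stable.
Routh array:
s^3: [1, -0.9]; s^2: [1.6, 28.348]; s^1: [-18.6175]; s^0: [28.348]
First column: [1, 1.6, -18.6175, 28.348]. Sign changes = 2.
No, unstable (2 RHP root(s))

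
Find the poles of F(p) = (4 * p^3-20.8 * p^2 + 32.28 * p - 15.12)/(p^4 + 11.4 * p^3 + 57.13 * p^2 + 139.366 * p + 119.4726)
Set denominator = 0: p^4 + 11.4*p^3 + 57.13*p^2 + 139.366*p + 119.4726 = (p + 1.7)(p + 3.9)(p^2 + 5.8*p + 18.02) = 0 → Poles: -1.7, -2.9 + 3.1j, -2.9 - 3.1j, -3.9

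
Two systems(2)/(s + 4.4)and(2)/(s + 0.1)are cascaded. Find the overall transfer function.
Series: H = H₁ · H₂ = (n₁·n₂)/(d₁·d₂).
Num: n₁·n₂ = 4. Den: d₁·d₂ = s^2 + 4.5*s + 0.44.
H(s) = (4)/(s^2 + 4.5*s + 0.44)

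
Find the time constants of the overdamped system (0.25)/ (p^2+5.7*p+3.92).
Overdamped: real poles at -4.9, -0.8. τ = -1/pole → τ₁ = 0.2041, τ₂ = 1.25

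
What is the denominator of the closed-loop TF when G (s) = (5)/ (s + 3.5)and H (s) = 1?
Characteristic poly = G_den * H_den + G_num * H_num = (s + 3.5) + (5) = s + 8.5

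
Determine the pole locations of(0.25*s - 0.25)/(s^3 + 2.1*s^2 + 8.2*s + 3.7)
Set denominator = 0: s^3 + 2.1*s^2 + 8.2*s + 3.7 = (s + 0.5)(s^2 + 1.6*s + 7.4) = 0 → Poles: -0.5, -0.8 + 2.6j, -0.8 - 2.6j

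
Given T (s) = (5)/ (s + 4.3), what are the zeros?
Numerator is a nonzero constant (5) → Zeros: none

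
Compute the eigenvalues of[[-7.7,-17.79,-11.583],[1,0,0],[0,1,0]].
Eigenvalues solve det(λI - A) = 0.
Characteristic polynomial: λ^3 + 7.7*λ^2 + 17.79*λ + 11.583 = 0.
Factor: (λ + 3.9)(λ + 1.1)(λ + 2.7) = 0.
Roots: -1.1, -2.7, -3.9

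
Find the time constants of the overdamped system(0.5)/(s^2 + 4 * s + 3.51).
Overdamped: real poles at -1.3, -2.7. τ = -1/pole → τ₁ = 0.7692, τ₂ = 0.3704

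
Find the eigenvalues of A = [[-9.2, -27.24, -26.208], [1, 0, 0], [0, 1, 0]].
Eigenvalues solve det(λI - A) = 0.
Characteristic polynomial: λ^3 + 9.2*λ^2 + 27.24*λ + 26.208 = 0.
Factor: (λ + 2.4)(λ + 2.6)(λ + 4.2) = 0.
Roots: -2.4, -2.6, -4.2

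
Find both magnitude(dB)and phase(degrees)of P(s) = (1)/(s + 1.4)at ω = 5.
Substitute s = j*5: P(j5) = 0.0519288 - 0.18546j.
|P| = 20*log₁₀(sqrt(Re²+Im²)) = -14.31 dB.
∠P = atan2(Im, Re) = -74.36°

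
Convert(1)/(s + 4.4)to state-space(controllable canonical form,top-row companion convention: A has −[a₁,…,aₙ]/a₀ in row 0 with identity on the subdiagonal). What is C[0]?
Reachable canonical form: C = numerator coefficients (right-aligned, zero-padded to length n).
num = 1, C = [[1]].
C[0] = 1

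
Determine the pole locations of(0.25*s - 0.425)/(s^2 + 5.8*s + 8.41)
Set denominator = 0: s^2 + 5.8*s + 8.41 = (s + 2.9)(s + 2.9) = 0 → Poles: -2.9, -2.9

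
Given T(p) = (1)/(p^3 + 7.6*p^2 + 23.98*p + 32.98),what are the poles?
Set denominator = 0: p^3 + 7.6*p^2 + 23.98*p + 32.98 = (p + 3.4)(p^2 + 4.2*p + 9.7) = 0 → Poles: -2.1 + 2.3j, -2.1 - 2.3j, -3.4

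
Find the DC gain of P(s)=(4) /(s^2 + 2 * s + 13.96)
DC gain = P(0) = num(0)/den(0) = 4/13.96 = 0.2865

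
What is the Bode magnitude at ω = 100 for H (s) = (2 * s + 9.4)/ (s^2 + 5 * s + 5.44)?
Substitute s = j*100: H(j100) = 6.0426e-05 - 0.0200079j.
|H(j100)| = sqrt(Re² + Im²) = 0.02001.
20*log₁₀(0.02001) = -33.98 dB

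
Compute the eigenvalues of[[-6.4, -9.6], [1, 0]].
Eigenvalues solve det(λI - A) = 0.
Characteristic polynomial: λ^2 + 6.4*λ + 9.6 = 0.
Factor: (λ + 4)(λ + 2.4) = 0.
Roots: -2.4, -4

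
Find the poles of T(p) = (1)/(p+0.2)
Set denominator = 0: p + 0.2 = 0 → Poles: -0.2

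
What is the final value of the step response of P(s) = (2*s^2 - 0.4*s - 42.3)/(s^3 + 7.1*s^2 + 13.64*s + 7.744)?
FVT: lim_{t→∞} y(t) = lim_{s→0} s*Y(s) where Y(s) = P(s)/s.
= lim_{s→0} P(s) = P(0) = num(0)/den(0) = -42.3/7.744 = -5.462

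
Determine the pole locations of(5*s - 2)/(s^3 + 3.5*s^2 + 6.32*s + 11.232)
Set denominator = 0: s^3 + 3.5*s^2 + 6.32*s + 11.232 = (s + 2.7)(s^2 + 0.8*s + 4.16) = 0 → Poles: -0.4 + 2j, -0.4 - 2j, -2.7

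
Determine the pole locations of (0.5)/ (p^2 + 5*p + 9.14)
Set denominator = 0: p^2 + 5*p + 9.14 = 0 → Poles: -2.5 + 1.7j, -2.5 - 1.7j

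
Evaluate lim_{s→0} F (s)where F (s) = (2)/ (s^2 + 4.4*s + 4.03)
DC gain = F(0) = num(0)/den(0) = 2/4.03 = 0.4963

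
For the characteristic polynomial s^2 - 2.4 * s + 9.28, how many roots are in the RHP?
Poles: 1.2 + 2.8j, 1.2 - 2.8j. RHP poles (Re>0): 2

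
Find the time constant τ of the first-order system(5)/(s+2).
First-order system: τ = -1/pole. Pole = -2. τ = -1/(-2) = 0.5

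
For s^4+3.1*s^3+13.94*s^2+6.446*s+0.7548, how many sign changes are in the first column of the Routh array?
Routh array:
s^4: [1, 13.94, 0.7548]; s^3: [3.1, 6.446]; s^2: [11.8606, 0.7548]; s^1: [6.24872]; s^0: [0.7548]
First column: [1, 3.1, 11.8606, 6.24872, 0.7548]. Sign changes = 0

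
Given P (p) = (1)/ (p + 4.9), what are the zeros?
Numerator is a nonzero constant (1) → Zeros: none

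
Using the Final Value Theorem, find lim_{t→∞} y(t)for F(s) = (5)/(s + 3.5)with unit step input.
FVT: lim_{t→∞} y(t) = lim_{s→0} s*Y(s) where Y(s) = F(s)/s.
= lim_{s→0} F(s) = F(0) = num(0)/den(0) = 5/3.5 = 1.429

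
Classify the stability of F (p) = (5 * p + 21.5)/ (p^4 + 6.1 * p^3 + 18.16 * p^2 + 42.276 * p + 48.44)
Denominator: p^4 + 6.1*p^3 + 18.16*p^2 + 42.276*p + 48.44 = (p + 2.8)(p + 2.5)(p^2 + 0.8*p + 6.92). Poles: -0.4 + 2.6j, -0.4 - 2.6j, -2.5, -2.8. Stable (all poles in LHP)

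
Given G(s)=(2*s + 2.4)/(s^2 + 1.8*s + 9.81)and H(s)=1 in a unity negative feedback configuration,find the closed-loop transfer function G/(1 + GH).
Closed-loop T = G/(1+GH).
Numerator: G_num * H_den = 2*s + 2.4.
Denominator: G_den * H_den + G_num * H_num = (s^2 + 1.8*s + 9.81) + (2*s + 2.4) = s^2 + 3.8*s + 12.21.
T(s) = (2*s + 2.4)/(s^2 + 3.8*s + 12.21)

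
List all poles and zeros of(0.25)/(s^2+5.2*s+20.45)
Set denominator = 0: s^2 + 5.2*s + 20.45 = 0 → Poles: -2.6 + 3.7j, -2.6 - 3.7j
Numerator is a nonzero constant (0.25) → Zeros: none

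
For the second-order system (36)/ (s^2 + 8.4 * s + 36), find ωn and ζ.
Standard form: ωn²/(s²+2ζωn·s+ωn²).
const=36=ωn² → ωn=6, s coeff=8.4=2ζωn → ζ=0.7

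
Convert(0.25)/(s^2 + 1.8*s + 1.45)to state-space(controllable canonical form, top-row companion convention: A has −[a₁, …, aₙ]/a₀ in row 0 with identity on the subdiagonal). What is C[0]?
Reachable canonical form: C = numerator coefficients (right-aligned, zero-padded to length n).
num = 0.25, C = [[0, 0.25]].
C[0] = 0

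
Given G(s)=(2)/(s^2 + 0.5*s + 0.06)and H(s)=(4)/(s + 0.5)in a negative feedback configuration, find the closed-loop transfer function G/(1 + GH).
Closed-loop T = G/(1+GH).
Numerator: G_num * H_den = 2*s + 1.
Denominator: G_den * H_den + G_num * H_num = (s^3 + s^2 + 0.31*s + 0.03) + (8) = s^3 + s^2 + 0.31*s + 8.03.
T(s) = (2*s + 1)/(s^3 + s^2 + 0.31*s + 8.03)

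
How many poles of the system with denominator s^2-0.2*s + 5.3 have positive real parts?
Poles: 0.1 + 2.3j, 0.1 - 2.3j. RHP poles (Re>0): 2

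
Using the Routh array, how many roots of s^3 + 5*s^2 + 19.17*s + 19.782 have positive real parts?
Routh array:
s^3: [1, 19.17]; s^2: [5, 19.782]; s^1: [15.2136]; s^0: [19.782]
First column: [1, 5, 15.2136, 19.782]. Sign changes = RHP roots = 0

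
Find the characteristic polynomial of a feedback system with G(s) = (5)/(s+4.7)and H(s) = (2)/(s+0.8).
Characteristic poly = G_den * H_den + G_num * H_num = (s^2 + 5.5*s + 3.76) + (10) = s^2 + 5.5*s + 13.76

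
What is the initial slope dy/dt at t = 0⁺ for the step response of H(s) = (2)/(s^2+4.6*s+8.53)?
IVT: y'(0⁺) = lim_{s→∞} s²·Y(s) = lim_{s→∞} s·H(s).
deg(num) = 0, deg(den) = 2, relative degree = 2 ≥ 2, so s·H(s) → 0. Initial slope = 0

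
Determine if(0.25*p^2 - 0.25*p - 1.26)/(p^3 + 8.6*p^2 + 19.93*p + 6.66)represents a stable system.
Denominator: p^3 + 8.6*p^2 + 19.93*p + 6.66 = (p + 0.4)(p + 3.7)(p + 4.5). Poles: -0.4, -3.7, -4.5. All Re(p)<0: Yes (stable)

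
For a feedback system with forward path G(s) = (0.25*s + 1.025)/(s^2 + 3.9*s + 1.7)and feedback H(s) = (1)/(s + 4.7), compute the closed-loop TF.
Closed-loop T = G/(1+GH).
Numerator: G_num * H_den = 0.25*s^2 + 2.2*s + 4.8175.
Denominator: G_den * H_den + G_num * H_num = (s^3 + 8.6*s^2 + 20.03*s + 7.99) + (0.25*s + 1.025) = s^3 + 8.6*s^2 + 20.28*s + 9.015.
T(s) = (0.25*s^2 + 2.2*s + 4.8175)/(s^3 + 8.6*s^2 + 20.28*s + 9.015)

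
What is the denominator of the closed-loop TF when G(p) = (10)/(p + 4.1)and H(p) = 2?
Characteristic poly = G_den * H_den + G_num * H_num = (p + 4.1) + (20) = p + 24.1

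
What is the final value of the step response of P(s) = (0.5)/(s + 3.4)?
FVT: lim_{t→∞} y(t) = lim_{s→0} s*Y(s) where Y(s) = P(s)/s.
= lim_{s→0} P(s) = P(0) = num(0)/den(0) = 0.5/3.4 = 0.1471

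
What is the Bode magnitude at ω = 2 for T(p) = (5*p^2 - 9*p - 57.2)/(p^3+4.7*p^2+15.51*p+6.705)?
Substitute p = j*2: T(j2) = 0.768067 + 2.95005j.
|T(j2)| = sqrt(Re² + Im²) = 3.048.
20*log₁₀(3.048) = 9.68 dB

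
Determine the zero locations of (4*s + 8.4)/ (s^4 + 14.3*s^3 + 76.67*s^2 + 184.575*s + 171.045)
Set numerator = 0: 4*s + 8.4 = 0 → Zeros: -2.1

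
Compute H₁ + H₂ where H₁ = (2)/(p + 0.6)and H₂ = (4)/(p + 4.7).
Parallel: H = H₁ + H₂ = (n₁·d₂ + n₂·d₁)/(d₁·d₂).
n₁·d₂ = 2*p + 9.4. n₂·d₁ = 4*p + 2.4. Sum = 6*p + 11.8. d₁·d₂ = p^2 + 5.3*p + 2.82.
H(p) = (6*p + 11.8)/(p^2 + 5.3*p + 2.82)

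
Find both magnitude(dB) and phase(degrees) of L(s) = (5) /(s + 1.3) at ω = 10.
Substitute s = j*10: L(j10) = 0.0639198 - 0.49169j.
|L| = 20*log₁₀(sqrt(Re²+Im²)) = -6.09 dB.
∠L = atan2(Im, Re) = -82.59°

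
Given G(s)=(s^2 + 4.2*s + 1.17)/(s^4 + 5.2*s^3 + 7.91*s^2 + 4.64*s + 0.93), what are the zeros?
Set numerator = 0: s^2 + 4.2*s + 1.17 = (s + 0.3)(s + 3.9) = 0 → Zeros: -0.3, -3.9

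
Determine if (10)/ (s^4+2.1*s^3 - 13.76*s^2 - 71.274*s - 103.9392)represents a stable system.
Denominator: s^4 + 2.1*s^3 - 13.76*s^2 - 71.274*s - 103.9392 = (s - 4.8)(s + 2.7)(s^2 + 4.2*s + 8.02). Poles: -2.1 + 1.9j, -2.1 - 1.9j, -2.7, 4.8. All Re(p)<0: No (unstable)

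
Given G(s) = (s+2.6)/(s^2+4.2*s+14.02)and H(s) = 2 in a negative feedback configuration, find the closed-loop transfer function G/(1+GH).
Closed-loop T = G/(1+GH).
Numerator: G_num * H_den = s + 2.6.
Denominator: G_den * H_den + G_num * H_num = (s^2 + 4.2*s + 14.02) + (2*s + 5.2) = s^2 + 6.2*s + 19.22.
T(s) = (s + 2.6)/(s^2 + 6.2*s + 19.22)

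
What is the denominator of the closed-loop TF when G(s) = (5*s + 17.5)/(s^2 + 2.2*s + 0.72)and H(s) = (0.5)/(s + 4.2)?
Characteristic poly = G_den * H_den + G_num * H_num = (s^3 + 6.4*s^2 + 9.96*s + 3.024) + (2.5*s + 8.75) = s^3 + 6.4*s^2 + 12.46*s + 11.774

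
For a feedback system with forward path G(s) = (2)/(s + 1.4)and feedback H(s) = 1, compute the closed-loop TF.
Closed-loop T = G/(1+GH).
Numerator: G_num * H_den = 2.
Denominator: G_den * H_den + G_num * H_num = (s + 1.4) + (2) = s + 3.4.
T(s) = (2)/(s + 3.4)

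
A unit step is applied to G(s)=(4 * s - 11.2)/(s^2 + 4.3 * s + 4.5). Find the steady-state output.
FVT: lim_{t→∞} y(t) = lim_{s→0} s*Y(s) where Y(s) = G(s)/s.
= lim_{s→0} G(s) = G(0) = num(0)/den(0) = -11.2/4.5 = -2.489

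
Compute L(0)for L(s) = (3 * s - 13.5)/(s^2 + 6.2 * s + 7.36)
DC gain = L(0) = num(0)/den(0) = -13.5/7.36 = -1.834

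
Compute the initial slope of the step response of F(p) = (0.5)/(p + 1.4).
IVT: y'(0⁺) = lim_{p→∞} p²·Y(p) = lim_{p→∞} p·F(p).
deg(num) = 0, deg(den) = 1, relative degree = 1, so p·F(p) → (leading num)/(leading den) = 0.5/1 = 0.5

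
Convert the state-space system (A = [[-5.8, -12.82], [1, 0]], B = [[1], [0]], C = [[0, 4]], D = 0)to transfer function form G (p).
G(p) = C(pI - A)⁻¹B + D.
Characteristic polynomial det(pI - A) = p^2 + 5.8*p + 12.82.
Numerator from C·adj(pI-A)·B + D·det(pI-A) = 4.
G(p) = (4)/(p^2 + 5.8*p + 12.82)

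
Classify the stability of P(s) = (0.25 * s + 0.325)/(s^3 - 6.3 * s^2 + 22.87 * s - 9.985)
Denominator: s^3 - 6.3*s^2 + 22.87*s - 9.985 = (s - 0.5)(s^2 - 5.8*s + 19.97). Poles: 0.5, 2.9 + 3.4j, 2.9 - 3.4j. Unstable (3 pole(s) in RHP)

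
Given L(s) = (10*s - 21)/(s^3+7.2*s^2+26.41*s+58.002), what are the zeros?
Set numerator = 0: 10*s - 21 = 0 → Zeros: 2.1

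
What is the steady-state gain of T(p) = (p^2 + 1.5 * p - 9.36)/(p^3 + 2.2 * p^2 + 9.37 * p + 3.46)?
DC gain = T(0) = num(0)/den(0) = -9.36/3.46 = -2.705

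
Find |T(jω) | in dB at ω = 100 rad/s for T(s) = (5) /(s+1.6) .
Substitute s = j*100: T(j100) = 0.000799795 - 0.0499872j.
|T(j100)| = sqrt(Re² + Im²) = 0.04999.
20*log₁₀(0.04999) = -26.02 dB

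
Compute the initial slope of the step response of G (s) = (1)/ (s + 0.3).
IVT: y'(0⁺) = lim_{s→∞} s²·Y(s) = lim_{s→∞} s·G(s).
deg(num) = 0, deg(den) = 1, relative degree = 1, so s·G(s) → (leading num)/(leading den) = 1/1 = 1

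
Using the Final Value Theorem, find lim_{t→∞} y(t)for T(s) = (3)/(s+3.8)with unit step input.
FVT: lim_{t→∞} y(t) = lim_{s→0} s*Y(s) where Y(s) = T(s)/s.
= lim_{s→0} T(s) = T(0) = num(0)/den(0) = 3/3.8 = 0.7895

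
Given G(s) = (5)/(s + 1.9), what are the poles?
Set denominator = 0: s + 1.9 = 0 → Poles: -1.9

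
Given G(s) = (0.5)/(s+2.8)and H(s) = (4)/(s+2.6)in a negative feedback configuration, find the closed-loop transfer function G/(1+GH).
Closed-loop T = G/(1+GH).
Numerator: G_num * H_den = 0.5*s + 1.3.
Denominator: G_den * H_den + G_num * H_num = (s^2 + 5.4*s + 7.28) + (2) = s^2 + 5.4*s + 9.28.
T(s) = (0.5*s + 1.3)/(s^2 + 5.4*s + 9.28)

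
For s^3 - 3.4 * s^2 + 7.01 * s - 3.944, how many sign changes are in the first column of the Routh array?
Routh array:
s^3: [1, 7.01]; s^2: [-3.4, -3.944]; s^1: [5.85]; s^0: [-3.944]
First column: [1, -3.4, 5.85, -3.944]. Sign changes = 3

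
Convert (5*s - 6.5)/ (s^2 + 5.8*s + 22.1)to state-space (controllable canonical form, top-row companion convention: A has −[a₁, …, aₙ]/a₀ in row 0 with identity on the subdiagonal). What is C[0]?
Reachable canonical form: C = numerator coefficients (right-aligned, zero-padded to length n).
num = 5*s - 6.5, C = [[5, -6.5]].
C[0] = 5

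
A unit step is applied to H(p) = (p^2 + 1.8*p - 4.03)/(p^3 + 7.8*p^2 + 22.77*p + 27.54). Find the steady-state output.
FVT: lim_{t→∞} y(t) = lim_{p→0} p*Y(p) where Y(p) = H(p)/p.
= lim_{p→0} H(p) = H(0) = num(0)/den(0) = -4.03/27.54 = -0.1463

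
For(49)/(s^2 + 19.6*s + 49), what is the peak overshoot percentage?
Standard form: ωn²/(s²+2ζωn·s+ωn²) → ωn = 7, ζ = 1.4.
ζ ≥ 1, so the response is non-oscillatory: peak overshoot = 0%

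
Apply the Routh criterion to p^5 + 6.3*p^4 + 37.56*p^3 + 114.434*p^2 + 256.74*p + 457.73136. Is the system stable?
Routh array:
p^5: [1, 37.56, 256.74]; p^4: [6.3, 114.434, 457.73136]; p^3: [19.3959, 184.084]; p^2: [54.6414, 457.73136]; p^1: [21.6047]; p^0: [457.73136]
First column: [1, 6.3, 19.3959, 54.6414, 21.6047, 457.73136]. Sign changes = 0.
Yes, stable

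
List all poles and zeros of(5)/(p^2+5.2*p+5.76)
Set denominator = 0: p^2 + 5.2*p + 5.76 = (p + 3.6)(p + 1.6) = 0 → Poles: -1.6, -3.6
Numerator is a nonzero constant (5) → Zeros: none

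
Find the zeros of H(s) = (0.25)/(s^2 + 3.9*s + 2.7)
Numerator is a nonzero constant (0.25) → Zeros: none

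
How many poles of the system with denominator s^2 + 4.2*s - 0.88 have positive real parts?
s^2 + 4.2*s - 0.88 = (s - 0.2)(s + 4.4). Poles: -4.4, 0.2. RHP poles (Re>0): 1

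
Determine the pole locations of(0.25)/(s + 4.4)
Set denominator = 0: s + 4.4 = 0 → Poles: -4.4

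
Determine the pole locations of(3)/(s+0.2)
Set denominator = 0: s + 0.2 = 0 → Poles: -0.2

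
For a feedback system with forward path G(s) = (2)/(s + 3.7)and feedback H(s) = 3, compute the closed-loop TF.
Closed-loop T = G/(1+GH).
Numerator: G_num * H_den = 2.
Denominator: G_den * H_den + G_num * H_num = (s + 3.7) + (6) = s + 9.7.
T(s) = (2)/(s + 9.7)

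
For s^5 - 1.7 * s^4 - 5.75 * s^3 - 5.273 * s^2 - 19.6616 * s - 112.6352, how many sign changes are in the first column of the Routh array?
Routh array:
s^5: [1, -5.75, -19.6616]; s^4: [-1.7, -5.273, -112.6352]; s^3: [-8.85176, -85.9176]; s^2: [11.2277, -112.6352]; s^1: [-174.718]; s^0: [-112.6352]
First column: [1, -1.7, -8.85176, 11.2277, -174.718, -112.6352]. Sign changes = 3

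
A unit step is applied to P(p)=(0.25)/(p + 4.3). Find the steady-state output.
FVT: lim_{t→∞} y(t) = lim_{p→0} p*Y(p) where Y(p) = P(p)/p.
= lim_{p→0} P(p) = P(0) = num(0)/den(0) = 0.25/4.3 = 0.05814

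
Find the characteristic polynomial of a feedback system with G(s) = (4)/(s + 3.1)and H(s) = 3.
Characteristic poly = G_den * H_den + G_num * H_num = (s + 3.1) + (12) = s + 15.1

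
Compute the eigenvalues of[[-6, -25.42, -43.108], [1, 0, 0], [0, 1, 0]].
Eigenvalues solve det(λI - A) = 0.
Characteristic polynomial: λ^3 + 6*λ^2 + 25.42*λ + 43.108 = 0.
Factor: (λ + 2.6)(λ^2 + 3.4*λ + 16.58) = 0.
Roots: -1.7 + 3.7j, -1.7 - 3.7j, -2.6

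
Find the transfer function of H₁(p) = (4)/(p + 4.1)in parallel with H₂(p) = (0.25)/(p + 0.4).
Parallel: H = H₁ + H₂ = (n₁·d₂ + n₂·d₁)/(d₁·d₂).
n₁·d₂ = 4*p + 1.6. n₂·d₁ = 0.25*p + 1.025. Sum = 4.25*p + 2.625. d₁·d₂ = p^2 + 4.5*p + 1.64.
H(p) = (4.25*p + 2.625)/(p^2 + 4.5*p + 1.64)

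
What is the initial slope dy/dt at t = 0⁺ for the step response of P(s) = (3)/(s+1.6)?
IVT: y'(0⁺) = lim_{s→∞} s²·Y(s) = lim_{s→∞} s·P(s).
deg(num) = 0, deg(den) = 1, relative degree = 1, so s·P(s) → (leading num)/(leading den) = 3/1 = 3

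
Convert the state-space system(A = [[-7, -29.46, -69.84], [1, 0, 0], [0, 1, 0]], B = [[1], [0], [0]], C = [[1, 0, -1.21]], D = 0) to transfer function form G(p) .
G(p) = C(pI - A)⁻¹B + D.
Characteristic polynomial det(pI - A) = p^3 + 7*p^2 + 29.46*p + 69.84.
Numerator from C·adj(pI-A)·B + D·det(pI-A) = p^2 - 1.21.
G(p) = (p^2 - 1.21)/(p^3 + 7*p^2 + 29.46*p + 69.84)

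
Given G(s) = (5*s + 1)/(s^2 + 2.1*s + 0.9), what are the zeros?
Set numerator = 0: 5*s + 1 = 0 → Zeros: -0.2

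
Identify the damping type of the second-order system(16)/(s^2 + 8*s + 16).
Standard form: ωn²/(s²+2ζωn·s+ωn²) gives ωn=4, ζ=1.
Critically damped (ζ = 1)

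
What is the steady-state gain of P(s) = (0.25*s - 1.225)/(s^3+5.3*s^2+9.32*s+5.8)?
DC gain = P(0) = num(0)/den(0) = -1.225/5.8 = -0.2112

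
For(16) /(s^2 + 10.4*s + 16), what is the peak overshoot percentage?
Standard form: ωn²/(s²+2ζωn·s+ωn²) → ωn = 4, ζ = 1.3.
ζ ≥ 1, so the response is non-oscillatory: peak overshoot = 0%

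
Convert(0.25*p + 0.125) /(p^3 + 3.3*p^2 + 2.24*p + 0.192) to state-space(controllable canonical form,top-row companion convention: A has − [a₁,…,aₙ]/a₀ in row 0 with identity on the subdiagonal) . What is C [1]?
Reachable canonical form: C = numerator coefficients (right-aligned, zero-padded to length n).
num = 0.25*p + 0.125, C = [[0, 0.25, 0.125]].
C[1] = 0.25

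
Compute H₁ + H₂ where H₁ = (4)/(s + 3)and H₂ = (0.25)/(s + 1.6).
Parallel: H = H₁ + H₂ = (n₁·d₂ + n₂·d₁)/(d₁·d₂).
n₁·d₂ = 4*s + 6.4. n₂·d₁ = 0.25*s + 0.75. Sum = 4.25*s + 7.15. d₁·d₂ = s^2 + 4.6*s + 4.8.
H(s) = (4.25*s + 7.15)/(s^2 + 4.6*s + 4.8)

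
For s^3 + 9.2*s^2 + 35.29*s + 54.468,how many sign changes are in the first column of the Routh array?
Routh array:
s^3: [1, 35.29]; s^2: [9.2, 54.468]; s^1: [29.3696]; s^0: [54.468]
First column: [1, 9.2, 29.3696, 54.468]. Sign changes = 0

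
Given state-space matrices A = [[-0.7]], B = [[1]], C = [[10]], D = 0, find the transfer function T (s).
T(s) = C(sI - A)⁻¹B + D.
Characteristic polynomial det(sI - A) = s + 0.7.
Numerator from C·adj(sI-A)·B + D·det(sI-A) = 10.
T(s) = (10)/(s + 0.7)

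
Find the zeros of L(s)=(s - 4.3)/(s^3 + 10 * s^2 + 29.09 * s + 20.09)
Set numerator = 0: s - 4.3 = 0 → Zeros: 4.3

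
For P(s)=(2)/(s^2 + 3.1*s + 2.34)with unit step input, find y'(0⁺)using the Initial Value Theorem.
IVT: y'(0⁺) = lim_{s→∞} s²·Y(s) = lim_{s→∞} s·P(s).
deg(num) = 0, deg(den) = 2, relative degree = 2 ≥ 2, so s·P(s) → 0. Initial slope = 0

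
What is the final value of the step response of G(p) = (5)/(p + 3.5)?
FVT: lim_{t→∞} y(t) = lim_{p→0} p*Y(p) where Y(p) = G(p)/p.
= lim_{p→0} G(p) = G(0) = num(0)/den(0) = 5/3.5 = 1.429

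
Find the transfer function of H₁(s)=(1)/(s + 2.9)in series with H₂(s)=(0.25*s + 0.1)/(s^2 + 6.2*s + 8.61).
Series: H = H₁ · H₂ = (n₁·n₂)/(d₁·d₂).
Num: n₁·n₂ = 0.25*s + 0.1. Den: d₁·d₂ = s^3 + 9.1*s^2 + 26.59*s + 24.969.
H(s) = (0.25*s + 0.1)/(s^3 + 9.1*s^2 + 26.59*s + 24.969)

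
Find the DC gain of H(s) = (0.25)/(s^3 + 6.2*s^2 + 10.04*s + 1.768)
DC gain = H(0) = num(0)/den(0) = 0.25/1.768 = 0.1414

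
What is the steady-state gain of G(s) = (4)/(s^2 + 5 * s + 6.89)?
DC gain = G(0) = num(0)/den(0) = 4/6.89 = 0.5806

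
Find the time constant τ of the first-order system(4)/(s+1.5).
First-order system: τ = -1/pole. Pole = -1.5. τ = -1/(-1.5) = 0.6667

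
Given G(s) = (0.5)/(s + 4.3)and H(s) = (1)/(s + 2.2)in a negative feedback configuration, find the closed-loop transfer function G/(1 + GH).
Closed-loop T = G/(1+GH).
Numerator: G_num * H_den = 0.5*s + 1.1.
Denominator: G_den * H_den + G_num * H_num = (s^2 + 6.5*s + 9.46) + (0.5) = s^2 + 6.5*s + 9.96.
T(s) = (0.5*s + 1.1)/(s^2 + 6.5*s + 9.96)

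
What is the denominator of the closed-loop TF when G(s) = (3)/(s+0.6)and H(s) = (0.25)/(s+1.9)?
Characteristic poly = G_den * H_den + G_num * H_num = (s^2 + 2.5*s + 1.14) + (0.75) = s^2 + 2.5*s + 1.89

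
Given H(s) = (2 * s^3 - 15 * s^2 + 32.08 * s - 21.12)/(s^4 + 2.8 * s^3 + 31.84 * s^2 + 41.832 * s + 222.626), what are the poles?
Set denominator = 0: s^4 + 2.8*s^3 + 31.84*s^2 + 41.832*s + 222.626 = (s^2 + 1.4*s + 14.18)(s^2 + 1.4*s + 15.7) = 0 → Poles: -0.7 + 3.7j, -0.7 + 3.9j, -0.7 - 3.7j, -0.7 - 3.9j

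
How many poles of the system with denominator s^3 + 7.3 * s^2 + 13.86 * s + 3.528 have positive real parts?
s^3 + 7.3*s^2 + 13.86*s + 3.528 = (s + 0.3)(s + 2.8)(s + 4.2). Poles: -0.3, -2.8, -4.2. RHP poles (Re>0): 0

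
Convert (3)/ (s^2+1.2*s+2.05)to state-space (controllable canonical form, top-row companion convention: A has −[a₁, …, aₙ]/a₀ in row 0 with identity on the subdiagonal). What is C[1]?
Reachable canonical form: C = numerator coefficients (right-aligned, zero-padded to length n).
num = 3, C = [[0, 3]].
C[1] = 3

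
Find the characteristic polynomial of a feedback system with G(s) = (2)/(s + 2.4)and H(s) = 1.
Characteristic poly = G_den * H_den + G_num * H_num = (s + 2.4) + (2) = s + 4.4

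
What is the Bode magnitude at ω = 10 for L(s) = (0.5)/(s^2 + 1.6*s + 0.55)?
Substitute s = j*10: L(j10) = -0.0049008 - 0.000788465j.
|L(j10)| = sqrt(Re² + Im²) = 0.004964.
20*log₁₀(0.004964) = -46.08 dB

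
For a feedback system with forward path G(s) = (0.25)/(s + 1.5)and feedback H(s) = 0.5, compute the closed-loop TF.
Closed-loop T = G/(1+GH).
Numerator: G_num * H_den = 0.25.
Denominator: G_den * H_den + G_num * H_num = (s + 1.5) + (0.125) = s + 1.625.
T(s) = (0.25)/(s + 1.625)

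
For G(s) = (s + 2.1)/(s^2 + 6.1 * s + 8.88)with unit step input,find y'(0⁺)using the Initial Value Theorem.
IVT: y'(0⁺) = lim_{s→∞} s²·Y(s) = lim_{s→∞} s·G(s).
deg(num) = 1, deg(den) = 2, relative degree = 1, so s·G(s) → (leading num)/(leading den) = 1/1 = 1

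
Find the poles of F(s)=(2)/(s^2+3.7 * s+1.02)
Set denominator = 0: s^2 + 3.7*s + 1.02 = (s + 3.4)(s + 0.3) = 0 → Poles: -0.3, -3.4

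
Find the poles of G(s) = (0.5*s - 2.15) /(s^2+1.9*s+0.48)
Set denominator = 0: s^2 + 1.9*s + 0.48 = (s + 0.3)(s + 1.6) = 0 → Poles: -0.3, -1.6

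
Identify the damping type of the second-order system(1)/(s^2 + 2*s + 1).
Standard form: ωn²/(s²+2ζωn·s+ωn²) gives ωn=1, ζ=1.
Critically damped (ζ = 1)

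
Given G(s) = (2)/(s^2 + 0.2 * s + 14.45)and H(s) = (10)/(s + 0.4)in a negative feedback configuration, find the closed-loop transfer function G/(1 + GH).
Closed-loop T = G/(1+GH).
Numerator: G_num * H_den = 2*s + 0.8.
Denominator: G_den * H_den + G_num * H_num = (s^3 + 0.6*s^2 + 14.53*s + 5.78) + (20) = s^3 + 0.6*s^2 + 14.53*s + 25.78.
T(s) = (2*s + 0.8)/(s^3 + 0.6*s^2 + 14.53*s + 25.78)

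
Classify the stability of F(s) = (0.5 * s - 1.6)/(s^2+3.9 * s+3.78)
Denominator: s^2 + 3.9*s + 3.78 = (s + 2.1)(s + 1.8). Poles: -1.8, -2.1. Stable (all poles in LHP)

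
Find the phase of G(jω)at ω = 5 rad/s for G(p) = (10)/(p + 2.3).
Substitute p = j*5: G(j5) = 0.759327 - 1.65071j.
∠G(j5) = atan2(Im, Re) = atan2(-1.65071, 0.759327) = -65.30°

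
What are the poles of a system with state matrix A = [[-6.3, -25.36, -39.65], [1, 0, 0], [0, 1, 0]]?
Eigenvalues solve det(λI - A) = 0.
Characteristic polynomial: λ^3 + 6.3*λ^2 + 25.36*λ + 39.65 = 0.
Factor: (λ + 2.5)(λ^2 + 3.8*λ + 15.86) = 0.
Roots: -1.9 + 3.5j, -1.9 - 3.5j, -2.5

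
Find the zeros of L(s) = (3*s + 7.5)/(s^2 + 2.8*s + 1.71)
Set numerator = 0: 3*s + 7.5 = 0 → Zeros: -2.5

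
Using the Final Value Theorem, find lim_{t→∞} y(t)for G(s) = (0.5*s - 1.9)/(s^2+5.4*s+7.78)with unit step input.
FVT: lim_{t→∞} y(t) = lim_{s→0} s*Y(s) where Y(s) = G(s)/s.
= lim_{s→0} G(s) = G(0) = num(0)/den(0) = -1.9/7.78 = -0.2442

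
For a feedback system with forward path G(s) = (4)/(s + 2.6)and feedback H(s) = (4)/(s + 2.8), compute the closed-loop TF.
Closed-loop T = G/(1+GH).
Numerator: G_num * H_den = 4*s + 11.2.
Denominator: G_den * H_den + G_num * H_num = (s^2 + 5.4*s + 7.28) + (16) = s^2 + 5.4*s + 23.28.
T(s) = (4*s + 11.2)/(s^2 + 5.4*s + 23.28)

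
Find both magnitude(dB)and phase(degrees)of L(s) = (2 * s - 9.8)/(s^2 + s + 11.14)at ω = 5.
Substitute s = j*5: L(j5) = 0.855957 - 0.412714j.
|L| = 20*log₁₀(sqrt(Re²+Im²)) = -0.44 dB.
∠L = atan2(Im, Re) = -25.74°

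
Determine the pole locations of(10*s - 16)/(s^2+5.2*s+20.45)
Set denominator = 0: s^2 + 5.2*s + 20.45 = 0 → Poles: -2.6 + 3.7j, -2.6 - 3.7j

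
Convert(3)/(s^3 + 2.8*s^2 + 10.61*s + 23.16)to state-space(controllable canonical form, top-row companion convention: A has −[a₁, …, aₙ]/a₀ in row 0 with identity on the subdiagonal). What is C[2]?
Reachable canonical form: C = numerator coefficients (right-aligned, zero-padded to length n).
num = 3, C = [[0, 0, 3]].
C[2] = 3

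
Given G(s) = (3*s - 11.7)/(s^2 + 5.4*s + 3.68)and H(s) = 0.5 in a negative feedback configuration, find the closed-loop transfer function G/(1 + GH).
Closed-loop T = G/(1+GH).
Numerator: G_num * H_den = 3*s - 11.7.
Denominator: G_den * H_den + G_num * H_num = (s^2 + 5.4*s + 3.68) + (1.5*s - 5.85) = s^2 + 6.9*s - 2.17.
T(s) = (3*s - 11.7)/(s^2 + 6.9*s - 2.17)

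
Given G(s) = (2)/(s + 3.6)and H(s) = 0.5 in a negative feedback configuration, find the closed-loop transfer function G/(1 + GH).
Closed-loop T = G/(1+GH).
Numerator: G_num * H_den = 2.
Denominator: G_den * H_den + G_num * H_num = (s + 3.6) + (1) = s + 4.6.
T(s) = (2)/(s + 4.6)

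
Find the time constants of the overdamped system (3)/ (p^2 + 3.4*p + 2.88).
Overdamped: real poles at -1.6, -1.8. τ = -1/pole → τ₁ = 0.625, τ₂ = 0.5556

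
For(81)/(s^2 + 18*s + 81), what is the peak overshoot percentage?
Standard form: ωn²/(s²+2ζωn·s+ωn²) → ωn = 9, ζ = 1.
ζ ≥ 1, so the response is non-oscillatory: peak overshoot = 0%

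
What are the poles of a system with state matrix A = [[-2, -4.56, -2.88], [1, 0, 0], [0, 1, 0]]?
Eigenvalues solve det(λI - A) = 0.
Characteristic polynomial: λ^3 + 2*λ^2 + 4.56*λ + 2.88 = 0.
Factor: (λ + 0.8)(λ^2 + 1.2*λ + 3.6) = 0.
Roots: -0.6 + 1.8j, -0.6 - 1.8j, -0.8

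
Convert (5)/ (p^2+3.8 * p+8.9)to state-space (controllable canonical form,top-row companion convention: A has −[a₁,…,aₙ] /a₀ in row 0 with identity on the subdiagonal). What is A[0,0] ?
Reachable canonical form for den = p^2 + 3.8*p + 8.9: top row of A = -[a₁,a₂,...,aₙ]/a₀, ones on the subdiagonal, zeros elsewhere.
A = [[-3.8, -8.9], [1, 0]].
A[0,0] = -3.8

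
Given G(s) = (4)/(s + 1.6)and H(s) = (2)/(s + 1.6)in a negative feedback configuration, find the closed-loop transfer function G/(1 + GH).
Closed-loop T = G/(1+GH).
Numerator: G_num * H_den = 4*s + 6.4.
Denominator: G_den * H_den + G_num * H_num = (s^2 + 3.2*s + 2.56) + (8) = s^2 + 3.2*s + 10.56.
T(s) = (4*s + 6.4)/(s^2 + 3.2*s + 10.56)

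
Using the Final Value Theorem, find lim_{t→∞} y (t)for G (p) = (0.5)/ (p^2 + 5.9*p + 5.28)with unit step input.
FVT: lim_{t→∞} y(t) = lim_{p→0} p*Y(p) where Y(p) = G(p)/p.
= lim_{p→0} G(p) = G(0) = num(0)/den(0) = 0.5/5.28 = 0.0947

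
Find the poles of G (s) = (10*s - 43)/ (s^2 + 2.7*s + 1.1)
Set denominator = 0: s^2 + 2.7*s + 1.1 = (s + 0.5)(s + 2.2) = 0 → Poles: -0.5, -2.2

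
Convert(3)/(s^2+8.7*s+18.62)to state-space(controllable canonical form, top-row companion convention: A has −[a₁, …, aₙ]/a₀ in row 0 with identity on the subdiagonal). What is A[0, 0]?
Reachable canonical form for den = s^2 + 8.7*s + 18.62: top row of A = -[a₁,a₂,...,aₙ]/a₀, ones on the subdiagonal, zeros elsewhere.
A = [[-8.7, -18.62], [1, 0]].
A[0,0] = -8.7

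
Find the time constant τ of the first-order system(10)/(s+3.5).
First-order system: τ = -1/pole. Pole = -3.5. τ = -1/(-3.5) = 0.2857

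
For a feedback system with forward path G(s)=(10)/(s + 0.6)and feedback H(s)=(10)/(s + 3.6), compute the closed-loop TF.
Closed-loop T = G/(1+GH).
Numerator: G_num * H_den = 10*s + 36.
Denominator: G_den * H_den + G_num * H_num = (s^2 + 4.2*s + 2.16) + (100) = s^2 + 4.2*s + 102.16.
T(s) = (10*s + 36)/(s^2 + 4.2*s + 102.16)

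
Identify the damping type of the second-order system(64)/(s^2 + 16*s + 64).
Standard form: ωn²/(s²+2ζωn·s+ωn²) gives ωn=8, ζ=1.
Critically damped (ζ = 1)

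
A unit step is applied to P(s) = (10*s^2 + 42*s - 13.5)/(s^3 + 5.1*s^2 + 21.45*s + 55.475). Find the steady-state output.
FVT: lim_{t→∞} y(t) = lim_{s→0} s*Y(s) where Y(s) = P(s)/s.
= lim_{s→0} P(s) = P(0) = num(0)/den(0) = -13.5/55.475 = -0.2434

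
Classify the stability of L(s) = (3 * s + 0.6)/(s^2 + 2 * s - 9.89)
Denominator: s^2 + 2*s - 9.89 = (s - 2.3)(s + 4.3). Poles: -4.3, 2.3. Unstable (1 pole(s) in RHP)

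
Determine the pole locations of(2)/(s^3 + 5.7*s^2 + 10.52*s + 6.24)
Set denominator = 0: s^3 + 5.7*s^2 + 10.52*s + 6.24 = (s + 1.3)(s + 2.4)(s + 2) = 0 → Poles: -1.3, -2, -2.4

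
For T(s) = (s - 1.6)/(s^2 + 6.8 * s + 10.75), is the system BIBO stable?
Denominator: s^2 + 6.8*s + 10.75 = (s + 4.3)(s + 2.5). Poles: -2.5, -4.3. All Re(p)<0: Yes (stable)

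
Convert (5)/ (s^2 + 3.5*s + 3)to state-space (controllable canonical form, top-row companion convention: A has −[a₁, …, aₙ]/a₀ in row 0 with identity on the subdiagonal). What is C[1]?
Reachable canonical form: C = numerator coefficients (right-aligned, zero-padded to length n).
num = 5, C = [[0, 5]].
C[1] = 5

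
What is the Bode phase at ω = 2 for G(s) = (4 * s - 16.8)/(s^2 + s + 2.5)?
Substitute s = j*2: G(j2) = 6.592 + 3.456j.
∠G(j2) = atan2(Im, Re) = atan2(3.456, 6.592) = 27.67°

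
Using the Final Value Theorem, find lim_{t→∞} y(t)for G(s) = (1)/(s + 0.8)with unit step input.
FVT: lim_{t→∞} y(t) = lim_{s→0} s*Y(s) where Y(s) = G(s)/s.
= lim_{s→0} G(s) = G(0) = num(0)/den(0) = 1/0.8 = 1.25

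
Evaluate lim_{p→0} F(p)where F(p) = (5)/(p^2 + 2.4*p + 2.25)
DC gain = F(0) = num(0)/den(0) = 5/2.25 = 2.222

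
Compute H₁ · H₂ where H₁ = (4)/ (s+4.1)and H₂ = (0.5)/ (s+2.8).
Series: H = H₁ · H₂ = (n₁·n₂)/(d₁·d₂).
Num: n₁·n₂ = 2. Den: d₁·d₂ = s^2 + 6.9*s + 11.48.
H(s) = (2)/(s^2 + 6.9*s + 11.48)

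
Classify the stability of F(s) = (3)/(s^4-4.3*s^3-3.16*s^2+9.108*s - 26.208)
Denominator: s^4 - 4.3*s^3 - 3.16*s^2 + 9.108*s - 26.208 = (s + 2.1)(s - 4.8)(s^2 - 1.6*s + 2.6). Poles: -2.1, 0.8 + 1.4j, 0.8 - 1.4j, 4.8. Unstable (3 pole(s) in RHP)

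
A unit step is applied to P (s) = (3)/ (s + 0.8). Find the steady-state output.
FVT: lim_{t→∞} y(t) = lim_{s→0} s*Y(s) where Y(s) = P(s)/s.
= lim_{s→0} P(s) = P(0) = num(0)/den(0) = 3/0.8 = 3.75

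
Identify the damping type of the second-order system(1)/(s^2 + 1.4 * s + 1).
Standard form: ωn²/(s²+2ζωn·s+ωn²) gives ωn=1, ζ=0.7.
Underdamped (ζ = 0.7 < 1)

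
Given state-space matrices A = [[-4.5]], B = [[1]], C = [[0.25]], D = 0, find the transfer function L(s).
L(s) = C(sI - A)⁻¹B + D.
Characteristic polynomial det(sI - A) = s + 4.5.
Numerator from C·adj(sI-A)·B + D·det(sI-A) = 0.25.
L(s) = (0.25)/(s + 4.5)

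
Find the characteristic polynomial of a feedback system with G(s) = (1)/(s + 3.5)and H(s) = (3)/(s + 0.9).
Characteristic poly = G_den * H_den + G_num * H_num = (s^2 + 4.4*s + 3.15) + (3) = s^2 + 4.4*s + 6.15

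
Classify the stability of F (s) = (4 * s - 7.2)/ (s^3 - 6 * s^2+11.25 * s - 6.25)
Denominator: s^3 - 6*s^2 + 11.25*s - 6.25 = (s - 1)(s - 2.5)(s - 2.5). Poles: 1, 2.5, 2.5. Unstable (3 pole(s) in RHP)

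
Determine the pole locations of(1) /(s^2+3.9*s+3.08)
Set denominator = 0: s^2 + 3.9*s + 3.08 = (s + 2.8)(s + 1.1) = 0 → Poles: -1.1, -2.8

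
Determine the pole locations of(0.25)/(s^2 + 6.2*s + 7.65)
Set denominator = 0: s^2 + 6.2*s + 7.65 = (s + 1.7)(s + 4.5) = 0 → Poles: -1.7, -4.5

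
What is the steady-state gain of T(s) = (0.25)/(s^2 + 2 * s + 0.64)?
DC gain = T(0) = num(0)/den(0) = 0.25/0.64 = 0.3906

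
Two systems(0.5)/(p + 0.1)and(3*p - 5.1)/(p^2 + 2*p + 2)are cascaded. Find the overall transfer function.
Series: H = H₁ · H₂ = (n₁·n₂)/(d₁·d₂).
Num: n₁·n₂ = 1.5*p - 2.55. Den: d₁·d₂ = p^3 + 2.1*p^2 + 2.2*p + 0.2.
H(p) = (1.5*p - 2.55)/(p^3 + 2.1*p^2 + 2.2*p + 0.2)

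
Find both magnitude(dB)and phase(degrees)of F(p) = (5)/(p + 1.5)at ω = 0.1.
Substitute p = j*0.1: F(j0.1) = 3.31858 - 0.221239j.
|F| = 20*log₁₀(sqrt(Re²+Im²)) = 10.44 dB.
∠F = atan2(Im, Re) = -3.81°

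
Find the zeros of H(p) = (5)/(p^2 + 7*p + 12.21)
Numerator is a nonzero constant (5) → Zeros: none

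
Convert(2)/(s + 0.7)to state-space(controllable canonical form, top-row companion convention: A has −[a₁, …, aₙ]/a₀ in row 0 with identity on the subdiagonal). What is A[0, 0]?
Reachable canonical form for den = s + 0.7: top row of A = -[a₁,a₂,...,aₙ]/a₀, ones on the subdiagonal, zeros elsewhere.
A = [[-0.7]].
A[0,0] = -0.7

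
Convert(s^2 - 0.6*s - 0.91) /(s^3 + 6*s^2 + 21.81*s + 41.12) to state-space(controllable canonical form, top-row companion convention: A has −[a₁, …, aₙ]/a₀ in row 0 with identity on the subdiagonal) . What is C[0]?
Reachable canonical form: C = numerator coefficients (right-aligned, zero-padded to length n).
num = s^2 - 0.6*s - 0.91, C = [[1, -0.6, -0.91]].
C[0] = 1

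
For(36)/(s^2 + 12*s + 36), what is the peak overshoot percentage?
Standard form: ωn²/(s²+2ζωn·s+ωn²) → ωn = 6, ζ = 1.
ζ ≥ 1, so the response is non-oscillatory: peak overshoot = 0%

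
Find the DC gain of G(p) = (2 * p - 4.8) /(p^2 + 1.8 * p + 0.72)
DC gain = G(0) = num(0)/den(0) = -4.8/0.72 = -6.667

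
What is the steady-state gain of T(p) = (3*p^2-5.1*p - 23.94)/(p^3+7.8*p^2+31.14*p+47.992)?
DC gain = T(0) = num(0)/den(0) = -23.94/47.992 = -0.4988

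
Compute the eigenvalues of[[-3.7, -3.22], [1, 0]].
Eigenvalues solve det(λI - A) = 0.
Characteristic polynomial: λ^2 + 3.7*λ + 3.22 = 0.
Factor: (λ + 2.3)(λ + 1.4) = 0.
Roots: -1.4, -2.3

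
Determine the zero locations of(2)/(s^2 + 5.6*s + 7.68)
Numerator is a nonzero constant (2) → Zeros: none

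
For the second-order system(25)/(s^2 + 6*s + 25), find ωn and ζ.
Standard form: ωn²/(s²+2ζωn·s+ωn²).
const=25=ωn² → ωn=5, s coeff=6=2ζωn → ζ=0.6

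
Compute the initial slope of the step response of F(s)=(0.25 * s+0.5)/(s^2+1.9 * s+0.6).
IVT: y'(0⁺) = lim_{s→∞} s²·Y(s) = lim_{s→∞} s·F(s).
deg(num) = 1, deg(den) = 2, relative degree = 1, so s·F(s) → (leading num)/(leading den) = 0.25/1 = 0.25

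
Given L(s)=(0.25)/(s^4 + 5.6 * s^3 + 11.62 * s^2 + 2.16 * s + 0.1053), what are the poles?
Set denominator = 0: s^4 + 5.6*s^3 + 11.62*s^2 + 2.16*s + 0.1053 = (s + 0.1)(s + 0.1)(s^2 + 5.4*s + 10.53) = 0 → Poles: -0.1, -0.1, -2.7 + 1.8j, -2.7 - 1.8j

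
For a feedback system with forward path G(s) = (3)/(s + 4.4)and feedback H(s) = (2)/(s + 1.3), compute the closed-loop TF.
Closed-loop T = G/(1+GH).
Numerator: G_num * H_den = 3*s + 3.9.
Denominator: G_den * H_den + G_num * H_num = (s^2 + 5.7*s + 5.72) + (6) = s^2 + 5.7*s + 11.72.
T(s) = (3*s + 3.9)/(s^2 + 5.7*s + 11.72)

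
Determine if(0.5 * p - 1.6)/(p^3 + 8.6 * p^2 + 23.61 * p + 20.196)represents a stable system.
Denominator: p^3 + 8.6*p^2 + 23.61*p + 20.196 = (p + 3.3)(p + 1.7)(p + 3.6). Poles: -1.7, -3.3, -3.6. All Re(p)<0: Yes (stable)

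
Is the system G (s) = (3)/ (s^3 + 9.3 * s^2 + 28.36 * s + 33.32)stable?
Denominator: s^3 + 9.3*s^2 + 28.36*s + 33.32 = (s + 4.9)(s^2 + 4.4*s + 6.8). Poles: -2.2 + 1.4j, -2.2 - 1.4j, -4.9. All Re(p)<0: Yes (stable)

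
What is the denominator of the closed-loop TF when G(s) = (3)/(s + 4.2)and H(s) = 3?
Characteristic poly = G_den * H_den + G_num * H_num = (s + 4.2) + (9) = s + 13.2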